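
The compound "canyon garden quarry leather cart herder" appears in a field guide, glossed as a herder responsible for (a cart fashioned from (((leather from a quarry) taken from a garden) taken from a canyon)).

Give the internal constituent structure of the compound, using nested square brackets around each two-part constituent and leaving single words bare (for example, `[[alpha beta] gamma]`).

The outermost head in the paraphrase is "herder", modified by "canyon garden quarry leather cart".
"canyon garden quarry leather cart" → head "cart", modifier "canyon garden quarry leather".
"canyon garden quarry leather" → head "leather" (specifically "garden quarry leather"), modifier "canyon".
"garden quarry leather" → head "leather" (specifically "quarry leather"), modifier "garden".
"quarry leather" → head "leather", modifier "quarry".
Assembled: [[[canyon [garden [quarry leather]]] cart] herder].

[[[canyon [garden [quarry leather]]] cart] herder]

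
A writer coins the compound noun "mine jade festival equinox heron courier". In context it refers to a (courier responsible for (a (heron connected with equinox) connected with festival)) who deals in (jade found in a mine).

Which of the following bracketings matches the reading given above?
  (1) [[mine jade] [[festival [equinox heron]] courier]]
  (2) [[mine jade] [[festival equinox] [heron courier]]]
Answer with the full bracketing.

[[mine jade] [[festival [equinox heron]] courier]]

The paraphrase's head is the "courier" part ("festival equinox heron courier"); its modifier is "mine jade".
That top-level split, carried through the inner groups, gives [[mine jade] [[festival [equinox heron]] courier]].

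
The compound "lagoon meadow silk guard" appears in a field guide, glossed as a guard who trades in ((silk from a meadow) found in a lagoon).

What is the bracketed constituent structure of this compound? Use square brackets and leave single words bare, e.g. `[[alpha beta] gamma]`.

[[lagoon [meadow silk]] guard]

The outermost head in the paraphrase is "guard", modified by "lagoon meadow silk".
Inside "lagoon meadow silk": head "silk" (specifically "meadow silk"), modifier "lagoon".
Inside "meadow silk": head "silk", modifier "meadow".
So the structure is [[lagoon [meadow silk]] guard].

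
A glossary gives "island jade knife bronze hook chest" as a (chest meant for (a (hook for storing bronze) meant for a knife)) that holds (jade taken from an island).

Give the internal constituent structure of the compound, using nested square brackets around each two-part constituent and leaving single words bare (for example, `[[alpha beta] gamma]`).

Whole compound: head "chest" (specifically "knife bronze hook chest"), modifier "island jade".
"island jade" → head "jade", modifier "island".
"knife bronze hook chest" → head "chest", modifier "knife bronze hook".
"knife bronze hook" → head "hook" (specifically "bronze hook"), modifier "knife".
"bronze hook" → head "hook", modifier "bronze".
Putting it together: [[island jade] [[knife [bronze hook]] chest]].

[[island jade] [[knife [bronze hook]] chest]]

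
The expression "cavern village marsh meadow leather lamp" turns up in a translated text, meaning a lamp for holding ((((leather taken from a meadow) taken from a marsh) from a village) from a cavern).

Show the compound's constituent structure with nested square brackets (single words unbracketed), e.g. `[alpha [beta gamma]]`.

Whole compound: head "lamp", modifier "cavern village marsh meadow leather".
"cavern village marsh meadow leather" → head "leather" (specifically "village marsh meadow leather"), modifier "cavern".
"village marsh meadow leather" → head "leather" (specifically "marsh meadow leather"), modifier "village".
"marsh meadow leather" → head "leather" (specifically "meadow leather"), modifier "marsh".
"meadow leather" → head "leather", modifier "meadow".
Assembled: [[cavern [village [marsh [meadow leather]]]] lamp].

[[cavern [village [marsh [meadow leather]]]] lamp]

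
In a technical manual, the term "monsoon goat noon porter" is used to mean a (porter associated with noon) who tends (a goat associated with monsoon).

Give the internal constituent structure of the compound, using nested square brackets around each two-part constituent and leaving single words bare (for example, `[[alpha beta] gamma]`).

[[monsoon goat] [noon porter]]

The outermost head in the paraphrase is "porter" (specifically "noon porter"), modified by "monsoon goat".
"monsoon goat" → head "goat", modifier "monsoon".
"noon porter" → head "porter", modifier "noon".
Putting it together: [[monsoon goat] [noon porter]].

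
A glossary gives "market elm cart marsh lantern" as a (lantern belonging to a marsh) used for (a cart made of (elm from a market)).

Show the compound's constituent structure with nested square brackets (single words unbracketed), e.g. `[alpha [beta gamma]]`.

Whole compound: head "lantern" (specifically "marsh lantern"), modifier "market elm cart".
Inside "market elm cart": head "cart", modifier "market elm".
Inside "market elm": head "elm", modifier "market".
Inside "marsh lantern": head "lantern", modifier "marsh".
So the structure is [[[market elm] cart] [marsh lantern]].

[[[market elm] cart] [marsh lantern]]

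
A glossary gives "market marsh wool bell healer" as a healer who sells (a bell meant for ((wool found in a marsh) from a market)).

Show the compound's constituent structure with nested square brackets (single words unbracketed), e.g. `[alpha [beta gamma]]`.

The outermost head in the paraphrase is "healer", modified by "market marsh wool bell".
Within "market marsh wool bell", the head is "bell" and the modifier is "market marsh wool".
Within "market marsh wool", the head is "wool" (specifically "marsh wool") and the modifier is "market".
Within "marsh wool", the head is "wool" and the modifier is "marsh".
Putting it together: [[[market [marsh wool]] bell] healer].

[[[market [marsh wool]] bell] healer]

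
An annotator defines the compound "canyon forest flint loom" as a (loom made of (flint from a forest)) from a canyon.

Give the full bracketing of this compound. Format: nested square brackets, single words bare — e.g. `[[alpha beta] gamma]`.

Whole compound: head "loom" (specifically "forest flint loom"), modifier "canyon".
Within "forest flint loom", the head is "loom" and the modifier is "forest flint".
Within "forest flint", the head is "flint" and the modifier is "forest".
So the structure is [canyon [[forest flint] loom]].

[canyon [[forest flint] loom]]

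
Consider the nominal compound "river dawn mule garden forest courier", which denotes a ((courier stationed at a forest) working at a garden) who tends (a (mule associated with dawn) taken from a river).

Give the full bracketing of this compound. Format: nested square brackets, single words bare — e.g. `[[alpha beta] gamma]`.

Overall it is a kind of courier (specifically "garden forest courier"); the modifier is "river dawn mule".
Within "river dawn mule", the head is "mule" (specifically "dawn mule") and the modifier is "river".
Within "dawn mule", the head is "mule" and the modifier is "dawn".
Within "garden forest courier", the head is "courier" (specifically "forest courier") and the modifier is "garden".
Within "forest courier", the head is "courier" and the modifier is "forest".
Putting it together: [[river [dawn mule]] [garden [forest courier]]].

[[river [dawn mule]] [garden [forest courier]]]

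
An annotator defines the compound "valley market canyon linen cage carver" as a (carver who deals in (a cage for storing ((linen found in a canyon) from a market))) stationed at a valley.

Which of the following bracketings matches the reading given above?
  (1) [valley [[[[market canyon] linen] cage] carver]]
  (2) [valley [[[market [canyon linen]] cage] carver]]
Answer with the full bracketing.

[valley [[[market [canyon linen]] cage] carver]]

The paraphrase's head is the "carver" part ("market canyon linen cage carver"); its modifier is "valley".
That top-level split, carried through the inner groups, gives [valley [[[market [canyon linen]] cage] carver]].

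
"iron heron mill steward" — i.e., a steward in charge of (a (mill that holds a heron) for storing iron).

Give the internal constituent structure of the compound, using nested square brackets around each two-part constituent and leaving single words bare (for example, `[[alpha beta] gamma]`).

Whole compound: head "steward", modifier "iron heron mill".
Within "iron heron mill", the head is "mill" (specifically "heron mill") and the modifier is "iron".
Within "heron mill", the head is "mill" and the modifier is "heron".
So the structure is [[iron [heron mill]] steward].

[[iron [heron mill]] steward]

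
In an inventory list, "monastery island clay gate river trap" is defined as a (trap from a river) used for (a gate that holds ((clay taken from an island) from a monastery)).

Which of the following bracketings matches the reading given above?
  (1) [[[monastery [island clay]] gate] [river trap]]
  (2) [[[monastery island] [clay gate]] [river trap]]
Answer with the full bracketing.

[[[monastery [island clay]] gate] [river trap]]

The paraphrase's head is the "trap" part ("river trap"); its modifier is "monastery island clay gate".
That top-level split, carried through the inner groups, gives [[[monastery [island clay]] gate] [river trap]].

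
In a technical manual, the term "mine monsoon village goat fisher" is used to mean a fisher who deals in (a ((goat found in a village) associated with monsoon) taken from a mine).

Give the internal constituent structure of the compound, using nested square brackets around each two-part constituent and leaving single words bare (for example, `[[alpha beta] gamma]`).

Whole compound: head "fisher", modifier "mine monsoon village goat".
"mine monsoon village goat" → head "goat" (specifically "monsoon village goat"), modifier "mine".
"monsoon village goat" → head "goat" (specifically "village goat"), modifier "monsoon".
"village goat" → head "goat", modifier "village".
Putting it together: [[mine [monsoon [village goat]]] fisher].

[[mine [monsoon [village goat]]] fisher]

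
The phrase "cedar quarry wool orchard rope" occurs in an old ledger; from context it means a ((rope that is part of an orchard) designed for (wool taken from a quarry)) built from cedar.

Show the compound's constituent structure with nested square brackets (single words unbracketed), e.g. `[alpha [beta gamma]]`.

[cedar [[quarry wool] [orchard rope]]]

Overall it is a kind of rope (specifically "quarry wool orchard rope"); the modifier is "cedar".
Within "quarry wool orchard rope", the head is "rope" (specifically "orchard rope") and the modifier is "quarry wool".
Within "quarry wool", the head is "wool" and the modifier is "quarry".
Within "orchard rope", the head is "rope" and the modifier is "orchard".
So the structure is [cedar [[quarry wool] [orchard rope]]].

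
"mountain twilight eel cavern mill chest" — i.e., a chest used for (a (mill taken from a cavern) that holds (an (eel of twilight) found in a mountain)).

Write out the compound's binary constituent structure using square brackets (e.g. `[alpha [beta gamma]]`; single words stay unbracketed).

[[[mountain [twilight eel]] [cavern mill]] chest]

At the top level: head "chest"; modifier "mountain twilight eel cavern mill".
Within "mountain twilight eel cavern mill", the head is "mill" (specifically "cavern mill") and the modifier is "mountain twilight eel".
Within "mountain twilight eel", the head is "eel" (specifically "twilight eel") and the modifier is "mountain".
Within "twilight eel", the head is "eel" and the modifier is "twilight".
Within "cavern mill", the head is "mill" and the modifier is "cavern".
So the structure is [[[mountain [twilight eel]] [cavern mill]] chest].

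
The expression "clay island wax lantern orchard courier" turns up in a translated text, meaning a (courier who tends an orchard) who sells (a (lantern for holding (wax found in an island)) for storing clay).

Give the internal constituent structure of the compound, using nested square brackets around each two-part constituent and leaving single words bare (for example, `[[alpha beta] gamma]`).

[[clay [[island wax] lantern]] [orchard courier]]

The outermost head in the paraphrase is "courier" (specifically "orchard courier"), modified by "clay island wax lantern".
Within "clay island wax lantern", the head is "lantern" (specifically "island wax lantern") and the modifier is "clay".
Within "island wax lantern", the head is "lantern" and the modifier is "island wax".
Within "island wax", the head is "wax" and the modifier is "island".
Within "orchard courier", the head is "courier" and the modifier is "orchard".
Assembled: [[clay [[island wax] lantern]] [orchard courier]].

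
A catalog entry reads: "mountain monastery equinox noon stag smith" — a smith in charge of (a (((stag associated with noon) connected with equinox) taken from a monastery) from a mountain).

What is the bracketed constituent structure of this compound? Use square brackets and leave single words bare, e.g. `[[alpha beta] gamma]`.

[[mountain [monastery [equinox [noon stag]]]] smith]

Overall it is a kind of smith; the modifier is "mountain monastery equinox noon stag".
"mountain monastery equinox noon stag" → head "stag" (specifically "monastery equinox noon stag"), modifier "mountain".
"monastery equinox noon stag" → head "stag" (specifically "equinox noon stag"), modifier "monastery".
"equinox noon stag" → head "stag" (specifically "noon stag"), modifier "equinox".
"noon stag" → head "stag", modifier "noon".
So the structure is [[mountain [monastery [equinox [noon stag]]]] smith].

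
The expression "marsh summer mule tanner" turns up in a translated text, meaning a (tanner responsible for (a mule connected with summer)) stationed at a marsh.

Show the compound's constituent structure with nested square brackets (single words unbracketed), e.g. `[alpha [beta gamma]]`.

[marsh [[summer mule] tanner]]

At the top level: head "tanner" (specifically "summer mule tanner"); modifier "marsh".
Inside "summer mule tanner": head "tanner", modifier "summer mule".
Inside "summer mule": head "mule", modifier "summer".
So the structure is [marsh [[summer mule] tanner]].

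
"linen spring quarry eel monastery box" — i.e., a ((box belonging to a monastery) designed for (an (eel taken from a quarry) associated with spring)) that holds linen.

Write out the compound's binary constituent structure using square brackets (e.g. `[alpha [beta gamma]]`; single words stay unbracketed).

The outermost head in the paraphrase is "box" (specifically "spring quarry eel monastery box"), modified by "linen".
Inside "spring quarry eel monastery box": head "box" (specifically "monastery box"), modifier "spring quarry eel".
Inside "spring quarry eel": head "eel" (specifically "quarry eel"), modifier "spring".
Inside "quarry eel": head "eel", modifier "quarry".
Inside "monastery box": head "box", modifier "monastery".
So the structure is [linen [[spring [quarry eel]] [monastery box]]].

[linen [[spring [quarry eel]] [monastery box]]]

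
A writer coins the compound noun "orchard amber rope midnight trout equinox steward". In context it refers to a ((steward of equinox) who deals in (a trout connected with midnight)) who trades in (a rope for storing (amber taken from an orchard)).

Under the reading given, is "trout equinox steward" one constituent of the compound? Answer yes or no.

no

The top-level split is [orchard amber rope] [midnight trout equinox steward]; the full structure is [[[orchard amber] rope] [[midnight trout] [equinox steward]]].
"trout equinox steward" straddles a constituent boundary, so it is not a single unit.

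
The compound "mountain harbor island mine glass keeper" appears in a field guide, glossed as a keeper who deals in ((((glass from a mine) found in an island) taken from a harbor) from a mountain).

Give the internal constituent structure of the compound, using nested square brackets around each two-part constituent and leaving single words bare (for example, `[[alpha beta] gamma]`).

The outermost head in the paraphrase is "keeper", modified by "mountain harbor island mine glass".
"mountain harbor island mine glass" → head "glass" (specifically "harbor island mine glass"), modifier "mountain".
"harbor island mine glass" → head "glass" (specifically "island mine glass"), modifier "harbor".
"island mine glass" → head "glass" (specifically "mine glass"), modifier "island".
"mine glass" → head "glass", modifier "mine".
Putting it together: [[mountain [harbor [island [mine glass]]]] keeper].

[[mountain [harbor [island [mine glass]]]] keeper]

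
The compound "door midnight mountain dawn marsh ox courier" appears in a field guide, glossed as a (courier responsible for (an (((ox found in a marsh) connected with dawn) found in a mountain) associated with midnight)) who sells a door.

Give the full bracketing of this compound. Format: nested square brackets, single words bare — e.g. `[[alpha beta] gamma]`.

[door [[midnight [mountain [dawn [marsh ox]]]] courier]]

The outermost head in the paraphrase is "courier" (specifically "midnight mountain dawn marsh ox courier"), modified by "door".
Inside "midnight mountain dawn marsh ox courier": head "courier", modifier "midnight mountain dawn marsh ox".
Inside "midnight mountain dawn marsh ox": head "ox" (specifically "mountain dawn marsh ox"), modifier "midnight".
Inside "mountain dawn marsh ox": head "ox" (specifically "dawn marsh ox"), modifier "mountain".
Inside "dawn marsh ox": head "ox" (specifically "marsh ox"), modifier "dawn".
Inside "marsh ox": head "ox", modifier "marsh".
Putting it together: [door [[midnight [mountain [dawn [marsh ox]]]] courier]].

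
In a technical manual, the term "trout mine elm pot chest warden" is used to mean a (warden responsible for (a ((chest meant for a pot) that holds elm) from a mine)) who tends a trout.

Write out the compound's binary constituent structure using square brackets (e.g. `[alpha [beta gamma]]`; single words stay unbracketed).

[trout [[mine [elm [pot chest]]] warden]]

At the top level: head "warden" (specifically "mine elm pot chest warden"); modifier "trout".
Inside "mine elm pot chest warden": head "warden", modifier "mine elm pot chest".
Inside "mine elm pot chest": head "chest" (specifically "elm pot chest"), modifier "mine".
Inside "elm pot chest": head "chest" (specifically "pot chest"), modifier "elm".
Inside "pot chest": head "chest", modifier "pot".
Putting it together: [trout [[mine [elm [pot chest]]] warden]].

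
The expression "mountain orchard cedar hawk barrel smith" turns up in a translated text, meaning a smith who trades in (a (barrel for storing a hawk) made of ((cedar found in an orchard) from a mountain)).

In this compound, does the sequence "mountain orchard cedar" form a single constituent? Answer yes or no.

The paraphrase groups the words so that "mountain orchard cedar" is one unit: it corresponds to a single parenthesized sub-phrase.
The full structure is [[[mountain [orchard cedar]] [hawk barrel]] smith], in which [mountain orchard cedar] is a constituent.

yes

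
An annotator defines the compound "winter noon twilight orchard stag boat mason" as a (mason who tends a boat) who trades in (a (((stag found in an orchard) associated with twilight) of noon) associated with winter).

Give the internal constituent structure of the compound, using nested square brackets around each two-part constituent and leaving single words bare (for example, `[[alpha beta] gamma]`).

Whole compound: head "mason" (specifically "boat mason"), modifier "winter noon twilight orchard stag".
"winter noon twilight orchard stag" → head "stag" (specifically "noon twilight orchard stag"), modifier "winter".
"noon twilight orchard stag" → head "stag" (specifically "twilight orchard stag"), modifier "noon".
"twilight orchard stag" → head "stag" (specifically "orchard stag"), modifier "twilight".
"orchard stag" → head "stag", modifier "orchard".
"boat mason" → head "mason", modifier "boat".
Putting it together: [[winter [noon [twilight [orchard stag]]]] [boat mason]].

[[winter [noon [twilight [orchard stag]]]] [boat mason]]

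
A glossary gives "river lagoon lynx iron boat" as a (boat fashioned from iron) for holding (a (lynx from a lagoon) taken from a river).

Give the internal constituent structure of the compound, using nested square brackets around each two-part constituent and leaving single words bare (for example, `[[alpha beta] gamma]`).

[[river [lagoon lynx]] [iron boat]]

Whole compound: head "boat" (specifically "iron boat"), modifier "river lagoon lynx".
Inside "river lagoon lynx": head "lynx" (specifically "lagoon lynx"), modifier "river".
Inside "lagoon lynx": head "lynx", modifier "lagoon".
Inside "iron boat": head "boat", modifier "iron".
So the structure is [[river [lagoon lynx]] [iron boat]].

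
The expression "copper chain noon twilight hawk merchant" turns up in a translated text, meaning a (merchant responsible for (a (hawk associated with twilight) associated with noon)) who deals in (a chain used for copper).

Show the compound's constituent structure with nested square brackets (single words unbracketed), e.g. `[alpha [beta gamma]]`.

[[copper chain] [[noon [twilight hawk]] merchant]]

Whole compound: head "merchant" (specifically "noon twilight hawk merchant"), modifier "copper chain".
Within "copper chain", the head is "chain" and the modifier is "copper".
Within "noon twilight hawk merchant", the head is "merchant" and the modifier is "noon twilight hawk".
Within "noon twilight hawk", the head is "hawk" (specifically "twilight hawk") and the modifier is "noon".
Within "twilight hawk", the head is "hawk" and the modifier is "twilight".
So the structure is [[copper chain] [[noon [twilight hawk]] merchant]].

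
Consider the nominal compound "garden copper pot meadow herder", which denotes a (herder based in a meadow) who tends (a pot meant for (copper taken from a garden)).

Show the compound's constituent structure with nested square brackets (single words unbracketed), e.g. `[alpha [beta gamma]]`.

[[[garden copper] pot] [meadow herder]]

Whole compound: head "herder" (specifically "meadow herder"), modifier "garden copper pot".
Inside "garden copper pot": head "pot", modifier "garden copper".
Inside "garden copper": head "copper", modifier "garden".
Inside "meadow herder": head "herder", modifier "meadow".
Putting it together: [[[garden copper] pot] [meadow herder]].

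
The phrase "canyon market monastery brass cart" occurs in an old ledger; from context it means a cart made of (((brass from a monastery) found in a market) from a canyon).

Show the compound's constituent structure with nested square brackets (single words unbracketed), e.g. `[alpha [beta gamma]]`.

[[canyon [market [monastery brass]]] cart]

At the top level: head "cart"; modifier "canyon market monastery brass".
Inside "canyon market monastery brass": head "brass" (specifically "market monastery brass"), modifier "canyon".
Inside "market monastery brass": head "brass" (specifically "monastery brass"), modifier "market".
Inside "monastery brass": head "brass", modifier "monastery".
Assembled: [[canyon [market [monastery brass]]] cart].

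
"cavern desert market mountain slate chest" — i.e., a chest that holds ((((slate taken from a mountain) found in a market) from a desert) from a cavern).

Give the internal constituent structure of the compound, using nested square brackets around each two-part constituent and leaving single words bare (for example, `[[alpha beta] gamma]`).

At the top level: head "chest"; modifier "cavern desert market mountain slate".
Within "cavern desert market mountain slate", the head is "slate" (specifically "desert market mountain slate") and the modifier is "cavern".
Within "desert market mountain slate", the head is "slate" (specifically "market mountain slate") and the modifier is "desert".
Within "market mountain slate", the head is "slate" (specifically "mountain slate") and the modifier is "market".
Within "mountain slate", the head is "slate" and the modifier is "mountain".
Putting it together: [[cavern [desert [market [mountain slate]]]] chest].

[[cavern [desert [market [mountain slate]]]] chest]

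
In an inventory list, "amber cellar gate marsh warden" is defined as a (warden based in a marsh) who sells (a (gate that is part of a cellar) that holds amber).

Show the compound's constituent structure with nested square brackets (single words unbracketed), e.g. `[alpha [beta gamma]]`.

At the top level: head "warden" (specifically "marsh warden"); modifier "amber cellar gate".
Inside "amber cellar gate": head "gate" (specifically "cellar gate"), modifier "amber".
Inside "cellar gate": head "gate", modifier "cellar".
Inside "marsh warden": head "warden", modifier "marsh".
Putting it together: [[amber [cellar gate]] [marsh warden]].

[[amber [cellar gate]] [marsh warden]]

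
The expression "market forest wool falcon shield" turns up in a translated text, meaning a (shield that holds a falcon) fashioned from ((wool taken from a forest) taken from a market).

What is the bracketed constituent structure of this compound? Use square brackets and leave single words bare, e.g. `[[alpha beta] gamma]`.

The outermost head in the paraphrase is "shield" (specifically "falcon shield"), modified by "market forest wool".
Inside "market forest wool": head "wool" (specifically "forest wool"), modifier "market".
Inside "forest wool": head "wool", modifier "forest".
Inside "falcon shield": head "shield", modifier "falcon".
So the structure is [[market [forest wool]] [falcon shield]].

[[market [forest wool]] [falcon shield]]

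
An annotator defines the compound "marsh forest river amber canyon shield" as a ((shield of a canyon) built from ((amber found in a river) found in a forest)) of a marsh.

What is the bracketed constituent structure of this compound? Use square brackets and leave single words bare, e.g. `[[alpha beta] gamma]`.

[marsh [[forest [river amber]] [canyon shield]]]

At the top level: head "shield" (specifically "forest river amber canyon shield"); modifier "marsh".
Inside "forest river amber canyon shield": head "shield" (specifically "canyon shield"), modifier "forest river amber".
Inside "forest river amber": head "amber" (specifically "river amber"), modifier "forest".
Inside "river amber": head "amber", modifier "river".
Inside "canyon shield": head "shield", modifier "canyon".
So the structure is [marsh [[forest [river amber]] [canyon shield]]].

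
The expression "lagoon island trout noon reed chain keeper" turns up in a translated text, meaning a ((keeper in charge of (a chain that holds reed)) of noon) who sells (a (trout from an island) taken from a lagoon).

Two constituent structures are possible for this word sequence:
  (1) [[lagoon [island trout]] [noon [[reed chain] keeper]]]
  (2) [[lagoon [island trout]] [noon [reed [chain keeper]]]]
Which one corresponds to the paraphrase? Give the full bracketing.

[[lagoon [island trout]] [noon [[reed chain] keeper]]]

The paraphrase's head is the "keeper" part ("noon reed chain keeper"); its modifier is "lagoon island trout".
That top-level split, carried through the inner groups, gives [[lagoon [island trout]] [noon [[reed chain] keeper]]].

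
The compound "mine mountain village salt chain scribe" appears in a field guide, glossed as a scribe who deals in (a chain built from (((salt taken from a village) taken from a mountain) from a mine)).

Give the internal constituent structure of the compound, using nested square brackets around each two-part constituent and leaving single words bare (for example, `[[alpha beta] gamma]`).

[[[mine [mountain [village salt]]] chain] scribe]

The outermost head in the paraphrase is "scribe", modified by "mine mountain village salt chain".
Inside "mine mountain village salt chain": head "chain", modifier "mine mountain village salt".
Inside "mine mountain village salt": head "salt" (specifically "mountain village salt"), modifier "mine".
Inside "mountain village salt": head "salt" (specifically "village salt"), modifier "mountain".
Inside "village salt": head "salt", modifier "village".
Assembled: [[[mine [mountain [village salt]]] chain] scribe].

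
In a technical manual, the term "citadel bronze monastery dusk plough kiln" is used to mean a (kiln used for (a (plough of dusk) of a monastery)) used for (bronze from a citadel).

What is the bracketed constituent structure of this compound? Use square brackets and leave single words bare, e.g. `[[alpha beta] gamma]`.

[[citadel bronze] [[monastery [dusk plough]] kiln]]

The outermost head in the paraphrase is "kiln" (specifically "monastery dusk plough kiln"), modified by "citadel bronze".
Inside "citadel bronze": head "bronze", modifier "citadel".
Inside "monastery dusk plough kiln": head "kiln", modifier "monastery dusk plough".
Inside "monastery dusk plough": head "plough" (specifically "dusk plough"), modifier "monastery".
Inside "dusk plough": head "plough", modifier "dusk".
So the structure is [[citadel bronze] [[monastery [dusk plough]] kiln]].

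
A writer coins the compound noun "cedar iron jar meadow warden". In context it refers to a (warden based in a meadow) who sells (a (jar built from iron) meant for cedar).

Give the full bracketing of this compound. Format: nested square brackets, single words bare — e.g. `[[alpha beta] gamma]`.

At the top level: head "warden" (specifically "meadow warden"); modifier "cedar iron jar".
Inside "cedar iron jar": head "jar" (specifically "iron jar"), modifier "cedar".
Inside "iron jar": head "jar", modifier "iron".
Inside "meadow warden": head "warden", modifier "meadow".
Putting it together: [[cedar [iron jar]] [meadow warden]].

[[cedar [iron jar]] [meadow warden]]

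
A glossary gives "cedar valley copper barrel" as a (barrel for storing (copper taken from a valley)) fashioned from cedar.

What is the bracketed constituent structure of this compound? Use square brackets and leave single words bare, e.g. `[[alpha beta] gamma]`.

At the top level: head "barrel" (specifically "valley copper barrel"); modifier "cedar".
Inside "valley copper barrel": head "barrel", modifier "valley copper".
Inside "valley copper": head "copper", modifier "valley".
Assembled: [cedar [[valley copper] barrel]].

[cedar [[valley copper] barrel]]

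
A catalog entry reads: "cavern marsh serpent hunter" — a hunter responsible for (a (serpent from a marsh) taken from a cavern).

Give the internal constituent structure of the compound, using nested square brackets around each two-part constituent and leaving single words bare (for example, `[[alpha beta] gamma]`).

[[cavern [marsh serpent]] hunter]

Overall it is a kind of hunter; the modifier is "cavern marsh serpent".
Inside "cavern marsh serpent": head "serpent" (specifically "marsh serpent"), modifier "cavern".
Inside "marsh serpent": head "serpent", modifier "marsh".
So the structure is [[cavern [marsh serpent]] hunter].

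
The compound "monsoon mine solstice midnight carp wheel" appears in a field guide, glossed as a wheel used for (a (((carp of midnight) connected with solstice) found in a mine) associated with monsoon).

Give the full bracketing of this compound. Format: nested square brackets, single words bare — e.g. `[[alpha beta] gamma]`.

[[monsoon [mine [solstice [midnight carp]]]] wheel]

At the top level: head "wheel"; modifier "monsoon mine solstice midnight carp".
Within "monsoon mine solstice midnight carp", the head is "carp" (specifically "mine solstice midnight carp") and the modifier is "monsoon".
Within "mine solstice midnight carp", the head is "carp" (specifically "solstice midnight carp") and the modifier is "mine".
Within "solstice midnight carp", the head is "carp" (specifically "midnight carp") and the modifier is "solstice".
Within "midnight carp", the head is "carp" and the modifier is "midnight".
Putting it together: [[monsoon [mine [solstice [midnight carp]]]] wheel].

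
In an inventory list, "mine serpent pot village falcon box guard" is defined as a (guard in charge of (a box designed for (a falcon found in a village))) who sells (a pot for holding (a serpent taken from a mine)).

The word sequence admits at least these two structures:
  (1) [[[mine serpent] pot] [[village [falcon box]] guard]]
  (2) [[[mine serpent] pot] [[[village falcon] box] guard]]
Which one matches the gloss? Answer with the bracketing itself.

[[[mine serpent] pot] [[[village falcon] box] guard]]

The paraphrase's head is the "guard" part ("village falcon box guard"); its modifier is "mine serpent pot".
That top-level split, carried through the inner groups, gives [[[mine serpent] pot] [[[village falcon] box] guard]].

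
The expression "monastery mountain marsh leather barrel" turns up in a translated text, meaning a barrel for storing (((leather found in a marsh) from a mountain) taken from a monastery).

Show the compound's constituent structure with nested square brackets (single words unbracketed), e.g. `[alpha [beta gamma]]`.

The outermost head in the paraphrase is "barrel", modified by "monastery mountain marsh leather".
"monastery mountain marsh leather" → head "leather" (specifically "mountain marsh leather"), modifier "monastery".
"mountain marsh leather" → head "leather" (specifically "marsh leather"), modifier "mountain".
"marsh leather" → head "leather", modifier "marsh".
So the structure is [[monastery [mountain [marsh leather]]] barrel].

[[monastery [mountain [marsh leather]]] barrel]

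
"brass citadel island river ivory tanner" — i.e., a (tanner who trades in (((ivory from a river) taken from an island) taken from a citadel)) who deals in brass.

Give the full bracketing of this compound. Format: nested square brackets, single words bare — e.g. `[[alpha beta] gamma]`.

The outermost head in the paraphrase is "tanner" (specifically "citadel island river ivory tanner"), modified by "brass".
"citadel island river ivory tanner" → head "tanner", modifier "citadel island river ivory".
"citadel island river ivory" → head "ivory" (specifically "island river ivory"), modifier "citadel".
"island river ivory" → head "ivory" (specifically "river ivory"), modifier "island".
"river ivory" → head "ivory", modifier "river".
Assembled: [brass [[citadel [island [river ivory]]] tanner]].

[brass [[citadel [island [river ivory]]] tanner]]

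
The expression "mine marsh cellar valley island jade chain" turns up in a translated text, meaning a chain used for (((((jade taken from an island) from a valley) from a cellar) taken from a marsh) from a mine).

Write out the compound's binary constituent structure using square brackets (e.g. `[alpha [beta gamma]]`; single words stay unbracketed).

[[mine [marsh [cellar [valley [island jade]]]]] chain]

Whole compound: head "chain", modifier "mine marsh cellar valley island jade".
Inside "mine marsh cellar valley island jade": head "jade" (specifically "marsh cellar valley island jade"), modifier "mine".
Inside "marsh cellar valley island jade": head "jade" (specifically "cellar valley island jade"), modifier "marsh".
Inside "cellar valley island jade": head "jade" (specifically "valley island jade"), modifier "cellar".
Inside "valley island jade": head "jade" (specifically "island jade"), modifier "valley".
Inside "island jade": head "jade", modifier "island".
Putting it together: [[mine [marsh [cellar [valley [island jade]]]]] chain].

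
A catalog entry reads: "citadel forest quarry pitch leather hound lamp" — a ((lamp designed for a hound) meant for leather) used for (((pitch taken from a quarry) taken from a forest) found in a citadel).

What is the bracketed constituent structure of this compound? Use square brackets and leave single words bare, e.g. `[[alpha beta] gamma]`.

[[citadel [forest [quarry pitch]]] [leather [hound lamp]]]

At the top level: head "lamp" (specifically "leather hound lamp"); modifier "citadel forest quarry pitch".
Within "citadel forest quarry pitch", the head is "pitch" (specifically "forest quarry pitch") and the modifier is "citadel".
Within "forest quarry pitch", the head is "pitch" (specifically "quarry pitch") and the modifier is "forest".
Within "quarry pitch", the head is "pitch" and the modifier is "quarry".
Within "leather hound lamp", the head is "lamp" (specifically "hound lamp") and the modifier is "leather".
Within "hound lamp", the head is "lamp" and the modifier is "hound".
Putting it together: [[citadel [forest [quarry pitch]]] [leather [hound lamp]]].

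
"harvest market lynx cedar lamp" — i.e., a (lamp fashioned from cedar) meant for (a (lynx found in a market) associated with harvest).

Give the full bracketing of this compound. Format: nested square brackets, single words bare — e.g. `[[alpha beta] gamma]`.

At the top level: head "lamp" (specifically "cedar lamp"); modifier "harvest market lynx".
"harvest market lynx" → head "lynx" (specifically "market lynx"), modifier "harvest".
"market lynx" → head "lynx", modifier "market".
"cedar lamp" → head "lamp", modifier "cedar".
Assembled: [[harvest [market lynx]] [cedar lamp]].

[[harvest [market lynx]] [cedar lamp]]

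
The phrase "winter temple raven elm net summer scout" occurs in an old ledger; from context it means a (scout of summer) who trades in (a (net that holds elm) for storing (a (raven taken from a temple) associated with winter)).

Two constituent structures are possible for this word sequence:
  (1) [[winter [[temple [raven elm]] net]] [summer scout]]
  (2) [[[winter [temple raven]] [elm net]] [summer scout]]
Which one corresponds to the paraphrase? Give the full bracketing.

[[[winter [temple raven]] [elm net]] [summer scout]]

The paraphrase's head is the "scout" part ("summer scout"); its modifier is "winter temple raven elm net".
That top-level split, carried through the inner groups, gives [[[winter [temple raven]] [elm net]] [summer scout]].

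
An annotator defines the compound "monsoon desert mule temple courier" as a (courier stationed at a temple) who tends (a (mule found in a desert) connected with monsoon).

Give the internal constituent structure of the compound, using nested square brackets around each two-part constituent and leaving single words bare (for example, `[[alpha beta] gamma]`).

[[monsoon [desert mule]] [temple courier]]

At the top level: head "courier" (specifically "temple courier"); modifier "monsoon desert mule".
"monsoon desert mule" → head "mule" (specifically "desert mule"), modifier "monsoon".
"desert mule" → head "mule", modifier "desert".
"temple courier" → head "courier", modifier "temple".
Putting it together: [[monsoon [desert mule]] [temple courier]].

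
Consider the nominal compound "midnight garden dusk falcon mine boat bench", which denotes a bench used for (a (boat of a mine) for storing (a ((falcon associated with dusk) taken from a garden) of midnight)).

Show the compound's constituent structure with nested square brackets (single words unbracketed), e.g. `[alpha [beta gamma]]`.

[[[midnight [garden [dusk falcon]]] [mine boat]] bench]

Overall it is a kind of bench; the modifier is "midnight garden dusk falcon mine boat".
Inside "midnight garden dusk falcon mine boat": head "boat" (specifically "mine boat"), modifier "midnight garden dusk falcon".
Inside "midnight garden dusk falcon": head "falcon" (specifically "garden dusk falcon"), modifier "midnight".
Inside "garden dusk falcon": head "falcon" (specifically "dusk falcon"), modifier "garden".
Inside "dusk falcon": head "falcon", modifier "dusk".
Inside "mine boat": head "boat", modifier "mine".
So the structure is [[[midnight [garden [dusk falcon]]] [mine boat]] bench].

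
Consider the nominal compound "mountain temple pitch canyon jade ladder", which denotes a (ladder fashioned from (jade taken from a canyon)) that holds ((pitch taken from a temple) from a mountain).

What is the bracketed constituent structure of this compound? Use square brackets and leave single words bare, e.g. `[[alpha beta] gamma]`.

[[mountain [temple pitch]] [[canyon jade] ladder]]

At the top level: head "ladder" (specifically "canyon jade ladder"); modifier "mountain temple pitch".
Inside "mountain temple pitch": head "pitch" (specifically "temple pitch"), modifier "mountain".
Inside "temple pitch": head "pitch", modifier "temple".
Inside "canyon jade ladder": head "ladder", modifier "canyon jade".
Inside "canyon jade": head "jade", modifier "canyon".
Assembled: [[mountain [temple pitch]] [[canyon jade] ladder]].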